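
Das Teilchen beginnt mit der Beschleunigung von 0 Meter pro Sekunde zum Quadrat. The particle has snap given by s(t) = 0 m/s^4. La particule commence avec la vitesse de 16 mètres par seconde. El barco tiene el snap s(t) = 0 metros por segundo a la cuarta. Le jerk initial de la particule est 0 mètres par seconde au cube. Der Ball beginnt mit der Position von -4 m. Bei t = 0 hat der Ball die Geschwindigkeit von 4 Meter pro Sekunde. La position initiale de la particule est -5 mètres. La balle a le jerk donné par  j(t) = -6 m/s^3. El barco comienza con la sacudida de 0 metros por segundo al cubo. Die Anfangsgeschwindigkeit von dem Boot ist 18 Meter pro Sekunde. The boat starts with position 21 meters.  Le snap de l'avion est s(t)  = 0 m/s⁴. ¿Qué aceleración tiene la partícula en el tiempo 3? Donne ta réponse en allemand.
Um dies zu lösen, müssen wir 2 Integrale unserer Gleichung für den Snap s(t) = 0 finden. Die Stammfunktion von dem Snap, mit j(0) = 0, ergibt den Ruck: j(t) = 0. Mit ∫j(t)dt und Anwendung von a(0) = 0, finden wir a(t) = 0. Wir haben die Beschleunigung a(t) = 0. Durch Einsetzen von t = 3: a(3) = 0.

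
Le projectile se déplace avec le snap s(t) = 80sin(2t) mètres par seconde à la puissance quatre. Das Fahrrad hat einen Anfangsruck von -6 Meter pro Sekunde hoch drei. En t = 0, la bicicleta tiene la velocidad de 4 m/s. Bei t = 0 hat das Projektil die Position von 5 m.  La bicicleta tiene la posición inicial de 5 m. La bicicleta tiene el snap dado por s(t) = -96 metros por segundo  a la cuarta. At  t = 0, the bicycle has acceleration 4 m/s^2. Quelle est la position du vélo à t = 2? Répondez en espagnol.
Para resolver esto, necesitamos tomar 4 antiderivadas de nuestra ecuación del snap s(t) = -96. Integrando el snap y usando la condición inicial j(0) = -6, obtenemos j(t) = -96·t - 6. Tomando ∫j(t)dt y aplicando a(0) = 4, encontramos a(t) = -48·t^2 - 6·t + 4. La integral de la aceleración, con v(0) = 4, da la velocidad: v(t) = -16·t^3 - 3·t^2 + 4·t + 4. La antiderivada de la velocidad es la posición. Usando x(0) = 5, obtenemos x(t) = -4·t^4 - t^3 + 2·t^2 + 4·t + 5. De la ecuación de la posición x(t) = -4·t^4 - t^3 + 2·t^2 + 4·t + 5, sustituimos t = 2 para obtener x = -51.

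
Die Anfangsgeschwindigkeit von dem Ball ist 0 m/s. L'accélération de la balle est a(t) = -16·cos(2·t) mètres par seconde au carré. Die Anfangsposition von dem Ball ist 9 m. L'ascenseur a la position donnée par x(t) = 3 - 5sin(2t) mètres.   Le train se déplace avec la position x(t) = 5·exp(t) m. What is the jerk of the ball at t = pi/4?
We must differentiate our acceleration equation a(t) = -16·cos(2·t) 1 time. Taking d/dt of a(t), we find j(t) = 32·sin(2·t). Using j(t) = 32·sin(2·t) and substituting t = pi/4, we find j = 32.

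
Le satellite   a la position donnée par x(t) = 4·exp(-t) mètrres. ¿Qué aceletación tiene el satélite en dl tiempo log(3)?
Partiendo de la posición x(t) = 4·exp(-t), tomamos 2 derivadas. Derivando la posición, obtenemos la velocidad: v(t) = -4·exp(-t). Tomando d/dt de v(t), encontramos a(t) = 4·exp(-t). De la ecuación de la aceleración a(t) = 4·exp(-t), sustituimos t = log(3) para obtener a = 4/3.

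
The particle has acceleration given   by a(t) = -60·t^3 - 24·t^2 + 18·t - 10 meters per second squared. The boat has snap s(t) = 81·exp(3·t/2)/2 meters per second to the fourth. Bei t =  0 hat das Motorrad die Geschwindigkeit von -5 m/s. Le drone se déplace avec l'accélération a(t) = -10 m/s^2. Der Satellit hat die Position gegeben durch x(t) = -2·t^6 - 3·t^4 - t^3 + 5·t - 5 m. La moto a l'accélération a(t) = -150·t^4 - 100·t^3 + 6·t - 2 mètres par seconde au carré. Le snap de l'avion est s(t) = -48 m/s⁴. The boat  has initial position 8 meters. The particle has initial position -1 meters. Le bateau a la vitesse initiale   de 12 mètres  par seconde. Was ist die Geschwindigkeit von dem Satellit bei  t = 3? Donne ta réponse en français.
Nous devons dériver notre équation de la position x(t) = -2·t^6 - 3·t^4 - t^3 + 5·t - 5 1 fois. En prenant d/dt de x(t), nous trouvons v(t) = -12·t^5 - 12·t^3 - 3·t^2 + 5. Nous avons la vitesse v(t) = -12·t^5 - 12·t^3 - 3·t^2 + 5. En substituant t = 3: v(3) = -3262.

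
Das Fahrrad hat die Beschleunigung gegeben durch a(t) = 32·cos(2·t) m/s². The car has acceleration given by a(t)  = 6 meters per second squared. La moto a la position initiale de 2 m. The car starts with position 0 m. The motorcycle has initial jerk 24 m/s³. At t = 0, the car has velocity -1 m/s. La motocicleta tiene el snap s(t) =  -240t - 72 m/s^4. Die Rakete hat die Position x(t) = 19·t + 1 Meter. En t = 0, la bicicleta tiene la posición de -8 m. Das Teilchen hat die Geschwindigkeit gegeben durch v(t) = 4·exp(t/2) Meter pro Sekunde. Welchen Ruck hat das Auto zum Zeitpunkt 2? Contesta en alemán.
Um dies zu lösen, müssen wir 1 Ableitung unserer Gleichung für die Beschleunigung a(t) = 6 nehmen. Durch Ableiten von der Beschleunigung erhalten wir den Ruck: j(t) = 0. Aus der Gleichung für den Ruck j(t) = 0, setzen wir t = 2 ein und erhalten j = 0.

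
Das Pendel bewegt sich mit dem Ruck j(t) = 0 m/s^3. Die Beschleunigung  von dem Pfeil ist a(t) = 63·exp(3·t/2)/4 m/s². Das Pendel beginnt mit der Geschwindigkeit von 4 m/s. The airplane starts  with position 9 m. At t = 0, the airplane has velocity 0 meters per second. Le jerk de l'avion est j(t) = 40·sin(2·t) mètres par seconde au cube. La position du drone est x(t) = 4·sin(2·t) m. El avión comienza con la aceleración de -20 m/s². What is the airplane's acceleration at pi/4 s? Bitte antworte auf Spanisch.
Partiendo de la sacudida j(t) = 40·sin(2·t), tomamos 1 integral. Tomando ∫j(t)dt y aplicando a(0) = -20, encontramos a(t) = -20·cos(2·t). De la ecuación de la aceleración a(t) = -20·cos(2·t), sustituimos t = pi/4 para obtener a = 0.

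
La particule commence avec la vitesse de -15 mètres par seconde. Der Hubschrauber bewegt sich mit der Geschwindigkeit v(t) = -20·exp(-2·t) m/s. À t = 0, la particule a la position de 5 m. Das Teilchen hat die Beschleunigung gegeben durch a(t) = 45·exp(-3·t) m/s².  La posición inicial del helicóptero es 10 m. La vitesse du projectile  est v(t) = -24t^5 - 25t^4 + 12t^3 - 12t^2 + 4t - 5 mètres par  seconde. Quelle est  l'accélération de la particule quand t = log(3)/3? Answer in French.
De l'équation de l'accélération a(t) = 45·exp(-3·t), nous substituons t = log(3)/3 pour obtenir a = 15.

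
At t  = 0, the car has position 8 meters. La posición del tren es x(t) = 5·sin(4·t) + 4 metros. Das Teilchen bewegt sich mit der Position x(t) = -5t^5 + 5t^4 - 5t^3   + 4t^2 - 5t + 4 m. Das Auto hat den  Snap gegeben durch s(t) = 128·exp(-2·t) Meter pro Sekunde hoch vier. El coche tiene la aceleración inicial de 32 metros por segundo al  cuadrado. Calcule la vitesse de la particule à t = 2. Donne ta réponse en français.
Nous devons dériver notre équation de la position x(t) = -5·t^5 + 5·t^4 - 5·t^3 + 4·t^2 - 5·t + 4 1 fois. En prenant d/dt de x(t), nous trouvons v(t) = -25·t^4 + 20·t^3 - 15·t^2 + 8·t - 5. En utilisant v(t) = -25·t^4 + 20·t^3 - 15·t^2 + 8·t - 5 et en substituant t = 2, nous trouvons v = -289.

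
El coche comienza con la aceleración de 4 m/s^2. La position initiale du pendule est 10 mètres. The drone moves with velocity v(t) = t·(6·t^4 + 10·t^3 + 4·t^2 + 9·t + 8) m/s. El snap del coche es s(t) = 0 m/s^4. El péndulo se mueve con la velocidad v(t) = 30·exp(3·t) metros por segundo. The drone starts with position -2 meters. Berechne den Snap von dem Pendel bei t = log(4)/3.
Wir müssen unsere Gleichung für die Geschwindigkeit v(t) = 30·exp(3·t) 3-mal ableiten. Durch Ableiten von der Geschwindigkeit erhalten wir die Beschleunigung: a(t) = 90·exp(3·t). Durch Ableiten von der Beschleunigung erhalten wir den Ruck: j(t) = 270·exp(3·t). Die Ableitung von dem Ruck ergibt den Snap: s(t) = 810·exp(3·t). Mit s(t) = 810·exp(3·t) und Einsetzen von t = log(4)/3, finden wir s = 3240.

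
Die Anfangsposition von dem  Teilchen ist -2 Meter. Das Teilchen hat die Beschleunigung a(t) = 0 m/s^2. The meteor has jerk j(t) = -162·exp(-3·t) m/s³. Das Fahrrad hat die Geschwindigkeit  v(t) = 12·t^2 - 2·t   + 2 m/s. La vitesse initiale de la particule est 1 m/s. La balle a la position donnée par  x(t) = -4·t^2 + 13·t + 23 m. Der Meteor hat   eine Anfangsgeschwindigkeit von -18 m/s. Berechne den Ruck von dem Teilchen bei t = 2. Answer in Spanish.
Debemos derivar nuestra ecuación de la aceleración a(t) = 0 1 vez. La derivada de la aceleración da la sacudida: j(t) = 0. De la ecuación de la sacudida j(t) = 0, sustituimos t = 2 para obtener j = 0.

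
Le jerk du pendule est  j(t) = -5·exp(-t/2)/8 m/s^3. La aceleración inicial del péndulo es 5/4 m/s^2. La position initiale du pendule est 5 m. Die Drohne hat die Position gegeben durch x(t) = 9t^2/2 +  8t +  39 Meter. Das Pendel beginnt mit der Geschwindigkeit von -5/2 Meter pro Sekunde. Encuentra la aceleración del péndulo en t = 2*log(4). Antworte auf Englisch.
To find the answer, we compute 1 antiderivative of j(t) = -5·exp(-t/2)/8. Integrating jerk and using the initial condition a(0) = 5/4, we get a(t) = 5·exp(-t/2)/4. We have acceleration a(t) = 5·exp(-t/2)/4. Substituting t = 2*log(4): a(2*log(4)) = 5/16.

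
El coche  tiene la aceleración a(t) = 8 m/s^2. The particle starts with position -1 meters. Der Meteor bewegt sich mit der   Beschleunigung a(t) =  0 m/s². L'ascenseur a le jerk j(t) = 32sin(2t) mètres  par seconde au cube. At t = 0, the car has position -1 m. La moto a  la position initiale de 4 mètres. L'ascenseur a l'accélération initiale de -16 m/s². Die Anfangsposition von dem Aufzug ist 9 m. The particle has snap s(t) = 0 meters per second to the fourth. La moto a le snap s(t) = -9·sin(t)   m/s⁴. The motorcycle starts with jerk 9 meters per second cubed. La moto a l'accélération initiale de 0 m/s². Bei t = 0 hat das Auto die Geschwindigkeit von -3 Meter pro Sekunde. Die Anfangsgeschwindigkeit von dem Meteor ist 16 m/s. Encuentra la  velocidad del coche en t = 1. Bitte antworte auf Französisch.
Nous devons trouver la primitive de notre équation de l'accélération a(t) = 8 1 fois. La primitive de l'accélération est la vitesse. En utilisant v(0) = -3, nous obtenons v(t) = 8·t - 3. De l'équation de la vitesse v(t) = 8·t - 3, nous substituons t = 1 pour obtenir v = 5.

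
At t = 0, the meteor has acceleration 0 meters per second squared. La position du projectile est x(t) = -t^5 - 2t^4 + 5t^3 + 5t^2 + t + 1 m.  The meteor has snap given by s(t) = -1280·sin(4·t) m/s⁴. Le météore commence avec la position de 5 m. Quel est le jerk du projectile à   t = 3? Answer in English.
Starting from position x(t) = -t^5 - 2·t^4 + 5·t^3 + 5·t^2 + t + 1, we take 3 derivatives. The derivative of position gives velocity: v(t) = -5·t^4 - 8·t^3 + 15·t^2 + 10·t + 1. Differentiating velocity, we get acceleration: a(t) = -20·t^3 - 24·t^2 + 30·t + 10. Taking d/dt of a(t), we find j(t) = -60·t^2 - 48·t + 30. Using j(t) = -60·t^2 - 48·t + 30 and substituting t = 3, we find j = -654.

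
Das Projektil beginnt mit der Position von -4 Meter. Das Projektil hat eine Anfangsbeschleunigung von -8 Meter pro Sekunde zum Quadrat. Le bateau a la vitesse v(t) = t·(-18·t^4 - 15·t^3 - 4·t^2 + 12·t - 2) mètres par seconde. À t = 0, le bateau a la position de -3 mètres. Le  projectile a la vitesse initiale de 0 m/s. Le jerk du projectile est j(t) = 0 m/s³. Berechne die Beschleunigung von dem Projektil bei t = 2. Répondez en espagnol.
Para resolver esto, necesitamos tomar 1 antiderivada de nuestra ecuación de la sacudida j(t) = 0. La integral de la sacudida es la aceleración. Usando a(0) = -8, obtenemos a(t) = -8. De la ecuación de la aceleración a(t) = -8, sustituimos t = 2 para obtener a = -8.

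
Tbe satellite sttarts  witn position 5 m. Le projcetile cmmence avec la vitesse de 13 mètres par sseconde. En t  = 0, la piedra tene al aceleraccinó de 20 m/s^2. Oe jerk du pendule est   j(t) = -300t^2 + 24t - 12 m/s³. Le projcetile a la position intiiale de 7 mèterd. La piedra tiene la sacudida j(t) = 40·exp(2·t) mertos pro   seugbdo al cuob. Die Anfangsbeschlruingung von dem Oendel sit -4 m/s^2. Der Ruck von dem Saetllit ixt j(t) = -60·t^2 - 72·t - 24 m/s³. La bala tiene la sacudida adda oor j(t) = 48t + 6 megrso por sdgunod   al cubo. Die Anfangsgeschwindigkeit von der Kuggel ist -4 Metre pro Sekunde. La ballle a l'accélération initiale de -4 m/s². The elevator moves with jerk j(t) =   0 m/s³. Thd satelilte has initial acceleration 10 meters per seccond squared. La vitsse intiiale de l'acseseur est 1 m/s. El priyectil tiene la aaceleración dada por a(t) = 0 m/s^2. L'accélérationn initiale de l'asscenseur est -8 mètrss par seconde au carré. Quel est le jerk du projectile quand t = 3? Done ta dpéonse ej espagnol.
Debemos derivar nuestra ecuación de la aceleración a(t) = 0 1 vez. La derivada de la aceleración da la sacudida: j(t) = 0. Usando j(t) = 0 y sustituyendo t = 3, encontramos j = 0.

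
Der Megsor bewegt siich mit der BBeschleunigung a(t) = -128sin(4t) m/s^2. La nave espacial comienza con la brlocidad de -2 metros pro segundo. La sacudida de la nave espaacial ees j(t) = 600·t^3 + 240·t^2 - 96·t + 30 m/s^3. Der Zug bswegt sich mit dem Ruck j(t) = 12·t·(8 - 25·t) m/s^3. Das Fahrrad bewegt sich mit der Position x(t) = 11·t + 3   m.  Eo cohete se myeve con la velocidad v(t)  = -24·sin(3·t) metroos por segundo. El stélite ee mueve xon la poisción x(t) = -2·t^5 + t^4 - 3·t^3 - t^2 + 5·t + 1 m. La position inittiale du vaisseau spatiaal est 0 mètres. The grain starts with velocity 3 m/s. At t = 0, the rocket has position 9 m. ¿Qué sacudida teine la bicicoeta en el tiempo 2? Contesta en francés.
En partant de la position x(t) = 11·t + 3, nous prenons 3 dérivées. En dérivant la position, nous obtenons la vitesse: v(t) = 11. En prenant d/dt de v(t), nous trouvons a(t) = 0. En dérivant l'accélération, nous obtenons le jerk: j(t) = 0. En utilisant j(t) = 0 et en substituant t = 2, nous trouvons j = 0.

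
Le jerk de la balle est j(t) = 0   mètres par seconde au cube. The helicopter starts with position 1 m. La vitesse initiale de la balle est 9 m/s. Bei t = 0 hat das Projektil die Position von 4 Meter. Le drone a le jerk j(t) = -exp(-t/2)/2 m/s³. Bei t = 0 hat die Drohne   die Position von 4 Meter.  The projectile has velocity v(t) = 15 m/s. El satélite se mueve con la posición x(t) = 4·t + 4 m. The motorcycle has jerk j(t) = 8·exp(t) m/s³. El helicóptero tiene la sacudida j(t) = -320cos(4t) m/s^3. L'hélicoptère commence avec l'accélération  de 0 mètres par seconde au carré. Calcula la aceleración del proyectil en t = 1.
Para resolver esto, necesitamos tomar 1 derivada de nuestra ecuación de la velocidad v(t) = 15. La derivada de la velocidad da la aceleración: a(t) = 0. Tenemos la aceleración a(t) = 0. Sustituyendo t = 1: a(1) = 0.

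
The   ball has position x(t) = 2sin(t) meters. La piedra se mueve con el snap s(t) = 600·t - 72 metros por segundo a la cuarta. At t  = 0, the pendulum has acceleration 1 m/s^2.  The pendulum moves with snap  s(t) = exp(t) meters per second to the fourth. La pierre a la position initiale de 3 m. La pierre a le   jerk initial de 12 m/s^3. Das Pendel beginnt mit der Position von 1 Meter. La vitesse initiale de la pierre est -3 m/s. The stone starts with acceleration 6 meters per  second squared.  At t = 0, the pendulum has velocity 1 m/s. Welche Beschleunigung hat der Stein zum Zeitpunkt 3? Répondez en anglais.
To find the answer, we compute 2 integrals of s(t) = 600·t - 72. Integrating snap and using the initial condition j(0) = 12, we get j(t) = 300·t^2 - 72·t + 12. The antiderivative of jerk is acceleration. Using a(0) = 6, we get a(t) = 100·t^3 - 36·t^2 + 12·t + 6. Using a(t) = 100·t^3 - 36·t^2 + 12·t + 6 and substituting t = 3, we find a = 2418.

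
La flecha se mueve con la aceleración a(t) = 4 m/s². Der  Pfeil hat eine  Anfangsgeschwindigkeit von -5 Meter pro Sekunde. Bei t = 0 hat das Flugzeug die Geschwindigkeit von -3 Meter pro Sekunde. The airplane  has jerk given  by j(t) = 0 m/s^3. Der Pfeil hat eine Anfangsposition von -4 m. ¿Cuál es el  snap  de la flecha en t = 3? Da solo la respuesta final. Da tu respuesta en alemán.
s(3) = 0.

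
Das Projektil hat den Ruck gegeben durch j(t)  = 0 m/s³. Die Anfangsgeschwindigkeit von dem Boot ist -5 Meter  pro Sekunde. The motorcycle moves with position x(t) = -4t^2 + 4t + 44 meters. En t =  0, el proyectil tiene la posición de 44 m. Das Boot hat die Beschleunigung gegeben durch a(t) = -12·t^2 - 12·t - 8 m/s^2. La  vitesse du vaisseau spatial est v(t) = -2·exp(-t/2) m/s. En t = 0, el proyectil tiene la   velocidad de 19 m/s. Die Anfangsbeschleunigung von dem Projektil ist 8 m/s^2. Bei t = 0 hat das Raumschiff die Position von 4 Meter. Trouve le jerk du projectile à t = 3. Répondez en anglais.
We have jerk j(t) = 0. Substituting t = 3: j(3) = 0.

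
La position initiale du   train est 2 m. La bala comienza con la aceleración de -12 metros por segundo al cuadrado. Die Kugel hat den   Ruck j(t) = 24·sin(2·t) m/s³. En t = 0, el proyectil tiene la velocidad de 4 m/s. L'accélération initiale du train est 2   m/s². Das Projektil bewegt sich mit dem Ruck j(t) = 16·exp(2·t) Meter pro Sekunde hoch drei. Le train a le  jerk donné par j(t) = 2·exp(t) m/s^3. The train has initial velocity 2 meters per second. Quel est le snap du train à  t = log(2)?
Nous devons dériver notre équation du jerk j(t) = 2·exp(t) 1 fois. En dérivant le jerk, nous obtenons le snap: s(t) = 2·exp(t). De l'équation du snap s(t) = 2·exp(t), nous substituons t = log(2) pour obtenir s = 4.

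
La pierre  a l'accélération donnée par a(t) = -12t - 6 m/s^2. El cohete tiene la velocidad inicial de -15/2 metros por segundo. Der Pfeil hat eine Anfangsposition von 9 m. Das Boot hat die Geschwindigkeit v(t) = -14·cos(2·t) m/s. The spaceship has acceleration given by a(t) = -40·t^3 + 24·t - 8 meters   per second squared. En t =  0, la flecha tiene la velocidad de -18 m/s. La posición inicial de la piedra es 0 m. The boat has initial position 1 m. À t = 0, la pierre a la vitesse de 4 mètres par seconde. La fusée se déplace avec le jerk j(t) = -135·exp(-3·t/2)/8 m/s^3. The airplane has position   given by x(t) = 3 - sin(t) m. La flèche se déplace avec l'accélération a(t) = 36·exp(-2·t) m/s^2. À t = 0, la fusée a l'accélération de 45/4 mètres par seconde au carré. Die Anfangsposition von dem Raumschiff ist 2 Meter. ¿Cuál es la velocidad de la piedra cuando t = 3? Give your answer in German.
Wir müssen das Integral unserer Gleichung für die Beschleunigung a(t) = -12·t - 6 1-mal finden. Mit ∫a(t)dt und Anwendung von v(0) = 4, finden wir v(t) = -6·t^2 - 6·t + 4. Wir haben die Geschwindigkeit v(t) = -6·t^2 - 6·t + 4. Durch Einsetzen von t = 3: v(3) = -68.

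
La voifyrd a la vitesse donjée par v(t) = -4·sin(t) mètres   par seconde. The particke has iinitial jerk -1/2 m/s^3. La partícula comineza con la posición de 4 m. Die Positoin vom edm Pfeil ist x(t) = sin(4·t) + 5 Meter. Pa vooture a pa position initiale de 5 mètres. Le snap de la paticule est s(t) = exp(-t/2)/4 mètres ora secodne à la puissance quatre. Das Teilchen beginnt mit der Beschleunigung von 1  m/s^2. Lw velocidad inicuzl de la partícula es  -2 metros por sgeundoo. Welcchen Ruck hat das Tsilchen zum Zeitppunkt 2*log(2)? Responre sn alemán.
Ausgehend von dem Snap s(t) = exp(-t/2)/4, nehmen wir 1 Integral. Durch Integration von dem Snap und Verwendung der Anfangsbedingung j(0) = -1/2, erhalten wir j(t) = -exp(-t/2)/2. Wir haben den Ruck j(t) = -exp(-t/2)/2. Durch Einsetzen von t = 2*log(2): j(2*log(2)) = -1/4.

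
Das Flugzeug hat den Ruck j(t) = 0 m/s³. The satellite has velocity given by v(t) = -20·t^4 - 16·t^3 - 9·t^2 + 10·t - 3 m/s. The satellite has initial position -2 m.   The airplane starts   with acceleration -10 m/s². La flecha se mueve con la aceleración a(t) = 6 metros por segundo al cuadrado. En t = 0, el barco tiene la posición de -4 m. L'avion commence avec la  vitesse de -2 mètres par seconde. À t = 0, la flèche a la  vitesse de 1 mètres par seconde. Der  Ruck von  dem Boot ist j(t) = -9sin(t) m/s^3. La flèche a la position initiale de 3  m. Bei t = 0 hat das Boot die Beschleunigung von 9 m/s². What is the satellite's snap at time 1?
Starting from velocity v(t) = -20·t^4 - 16·t^3 - 9·t^2 + 10·t - 3, we take 3 derivatives. Differentiating velocity, we get acceleration: a(t) = -80·t^3 - 48·t^2 - 18·t + 10. Differentiating acceleration, we get jerk: j(t) = -240·t^2 - 96·t - 18. Taking d/dt of j(t), we find s(t) = -480·t - 96. From the given snap equation s(t) = -480·t - 96, we substitute t = 1 to get s = -576.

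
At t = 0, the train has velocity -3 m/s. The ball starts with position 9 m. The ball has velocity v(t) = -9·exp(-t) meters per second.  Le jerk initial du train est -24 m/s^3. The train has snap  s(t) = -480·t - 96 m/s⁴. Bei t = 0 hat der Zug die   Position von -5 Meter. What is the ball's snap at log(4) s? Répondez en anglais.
We must differentiate our velocity equation v(t) = -9·exp(-t) 3 times. The derivative of velocity gives acceleration: a(t) = 9·exp(-t). Differentiating acceleration, we get jerk: j(t) = -9·exp(-t). The derivative of jerk gives snap: s(t) = 9·exp(-t). Using s(t) = 9·exp(-t) and substituting t = log(4), we find s = 9/4.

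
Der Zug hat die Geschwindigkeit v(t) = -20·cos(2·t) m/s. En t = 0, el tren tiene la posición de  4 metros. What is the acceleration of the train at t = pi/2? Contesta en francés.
Nous devons dériver notre équation de la vitesse v(t) = -20·cos(2·t) 1 fois. La dérivée de la vitesse donne l'accélération: a(t) = 40·sin(2·t). De l'équation de l'accélération a(t) = 40·sin(2·t), nous substituons t = pi/2 pour obtenir a = 0.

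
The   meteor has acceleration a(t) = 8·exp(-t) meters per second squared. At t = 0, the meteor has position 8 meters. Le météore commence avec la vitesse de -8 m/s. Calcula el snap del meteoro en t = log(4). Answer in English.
We must differentiate our acceleration equation a(t) = 8·exp(-t) 2 times. Taking d/dt of a(t), we find j(t) = -8·exp(-t). Differentiating jerk, we get snap: s(t) = 8·exp(-t). We have snap s(t) = 8·exp(-t). Substituting t = log(4): s(log(4)) = 2.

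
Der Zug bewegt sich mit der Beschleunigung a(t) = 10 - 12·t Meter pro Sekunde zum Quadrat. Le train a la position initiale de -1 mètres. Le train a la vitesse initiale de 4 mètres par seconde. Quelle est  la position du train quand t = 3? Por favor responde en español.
Partiendo de la aceleración a(t) = 10 - 12·t, tomamos 2 antiderivadas. La antiderivada de la aceleración es la velocidad. Usando v(0) = 4, obtenemos v(t) = -6·t^2 + 10·t + 4. Integrando la velocidad y usando la condición inicial x(0) = -1, obtenemos x(t) = -2·t^3 + 5·t^2 + 4·t - 1. De la ecuación de la posición x(t) = -2·t^3 + 5·t^2 + 4·t - 1, sustituimos t = 3 para obtener x = 2.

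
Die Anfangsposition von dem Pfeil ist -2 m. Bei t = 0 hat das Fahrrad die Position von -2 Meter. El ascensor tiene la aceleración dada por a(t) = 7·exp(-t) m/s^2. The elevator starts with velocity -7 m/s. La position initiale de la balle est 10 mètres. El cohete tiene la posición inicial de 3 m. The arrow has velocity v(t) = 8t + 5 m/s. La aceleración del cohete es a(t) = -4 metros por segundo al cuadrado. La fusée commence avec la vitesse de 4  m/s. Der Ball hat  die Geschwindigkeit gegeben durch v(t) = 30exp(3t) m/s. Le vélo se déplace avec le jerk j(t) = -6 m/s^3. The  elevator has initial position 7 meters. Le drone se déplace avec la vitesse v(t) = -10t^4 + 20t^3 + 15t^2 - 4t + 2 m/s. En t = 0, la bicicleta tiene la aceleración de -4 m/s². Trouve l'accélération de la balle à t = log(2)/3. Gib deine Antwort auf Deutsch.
Ausgehend von der Geschwindigkeit v(t) = 30·exp(3·t), nehmen wir 1 Ableitung. Mit d/dt von v(t) finden wir a(t) = 90·exp(3·t). Aus der Gleichung für die Beschleunigung a(t) = 90·exp(3·t), setzen wir t = log(2)/3 ein und erhalten a = 180.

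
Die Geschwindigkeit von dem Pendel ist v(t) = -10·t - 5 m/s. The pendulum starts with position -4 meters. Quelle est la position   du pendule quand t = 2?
En partant de la vitesse v(t) = -10·t - 5, nous prenons 1 primitive. La primitive de la vitesse est la position. En utilisant x(0) = -4, nous obtenons x(t) = -5·t^2 - 5·t - 4. Nous avons la position x(t) = -5·t^2 - 5·t - 4. En substituant t = 2: x(2) = -34.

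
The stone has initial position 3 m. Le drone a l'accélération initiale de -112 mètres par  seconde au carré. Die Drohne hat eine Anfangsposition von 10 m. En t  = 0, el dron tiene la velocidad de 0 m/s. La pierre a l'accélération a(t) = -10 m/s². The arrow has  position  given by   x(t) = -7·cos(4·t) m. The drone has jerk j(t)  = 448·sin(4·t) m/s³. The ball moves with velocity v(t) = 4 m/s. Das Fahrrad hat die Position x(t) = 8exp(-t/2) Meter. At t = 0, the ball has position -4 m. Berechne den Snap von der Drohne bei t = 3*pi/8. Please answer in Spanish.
Partiendo de la sacudida j(t) = 448·sin(4·t), tomamos 1 derivada. Tomando d/dt de j(t), encontramos s(t) = 1792·cos(4·t). De la ecuación del snap s(t) = 1792·cos(4·t), sustituimos t = 3*pi/8 para obtener s = 0.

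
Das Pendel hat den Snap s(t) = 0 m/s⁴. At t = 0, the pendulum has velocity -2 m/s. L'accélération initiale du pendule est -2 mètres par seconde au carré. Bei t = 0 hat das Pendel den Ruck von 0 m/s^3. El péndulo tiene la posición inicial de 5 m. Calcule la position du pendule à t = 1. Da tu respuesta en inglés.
To find the answer, we compute 4 antiderivatives of s(t) = 0. Finding the antiderivative of s(t) and using j(0) = 0: j(t) = 0. The integral of jerk, with a(0) = -2, gives acceleration: a(t) = -2. Finding the integral of a(t) and using v(0) = -2: v(t) = -2·t - 2. Finding the integral of v(t) and using x(0) = 5: x(t) = -t^2 - 2·t + 5. Using x(t) = -t^2 - 2·t + 5 and substituting t = 1, we find x = 2.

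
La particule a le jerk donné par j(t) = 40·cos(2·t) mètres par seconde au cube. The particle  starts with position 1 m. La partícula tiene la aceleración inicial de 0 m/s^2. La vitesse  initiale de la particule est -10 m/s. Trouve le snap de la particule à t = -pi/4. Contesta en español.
Debemos derivar nuestra ecuación de la sacudida j(t) = 40·cos(2·t) 1 vez. La derivada de la sacudida da el snap: s(t) = -80·sin(2·t). Usando s(t) = -80·sin(2·t) y sustituyendo t = -pi/4, encontramos s = 80.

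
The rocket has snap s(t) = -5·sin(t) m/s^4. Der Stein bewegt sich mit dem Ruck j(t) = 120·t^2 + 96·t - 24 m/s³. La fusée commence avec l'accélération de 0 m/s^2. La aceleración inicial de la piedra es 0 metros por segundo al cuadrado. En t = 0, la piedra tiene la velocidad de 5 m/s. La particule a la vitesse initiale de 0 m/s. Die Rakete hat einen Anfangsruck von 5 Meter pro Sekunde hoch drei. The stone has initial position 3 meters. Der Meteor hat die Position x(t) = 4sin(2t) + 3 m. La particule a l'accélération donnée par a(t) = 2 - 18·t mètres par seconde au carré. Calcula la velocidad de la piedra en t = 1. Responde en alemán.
Um dies zu lösen, müssen wir 2 Integrale unserer Gleichung für den Ruck j(t) = 120·t^2 + 96·t - 24 finden. Mit ∫j(t)dt und Anwendung von a(0) = 0, finden wir a(t) = 8·t·(5·t^2 + 6·t - 3). Das Integral von der Beschleunigung, mit v(0) = 5, ergibt die Geschwindigkeit: v(t) = 10·t^4 + 16·t^3 - 12·t^2 + 5. Aus der Gleichung für die Geschwindigkeit v(t) = 10·t^4 + 16·t^3 - 12·t^2 + 5, setzen wir t = 1 ein und erhalten v = 19.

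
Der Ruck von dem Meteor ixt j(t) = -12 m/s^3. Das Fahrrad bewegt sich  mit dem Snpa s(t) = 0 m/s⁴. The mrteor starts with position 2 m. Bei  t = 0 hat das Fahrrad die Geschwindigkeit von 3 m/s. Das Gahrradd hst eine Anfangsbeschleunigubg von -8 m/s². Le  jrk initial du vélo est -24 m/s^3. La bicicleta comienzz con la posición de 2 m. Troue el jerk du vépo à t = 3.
En partant du snap s(t) = 0, nous prenons 1 intégrale. La primitive du snap est le jerk. En utilisant j(0) = -24, nous obtenons j(t) = -24. Nous avons le jerk j(t) = -24. En substituant t = 3: j(3) = -24.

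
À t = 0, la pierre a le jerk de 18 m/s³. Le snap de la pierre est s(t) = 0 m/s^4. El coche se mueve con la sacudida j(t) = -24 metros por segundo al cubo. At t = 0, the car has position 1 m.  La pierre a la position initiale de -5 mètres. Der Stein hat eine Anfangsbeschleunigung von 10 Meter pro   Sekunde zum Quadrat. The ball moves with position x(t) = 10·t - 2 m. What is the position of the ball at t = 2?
Using x(t) = 10·t - 2 and substituting t = 2, we find x = 18.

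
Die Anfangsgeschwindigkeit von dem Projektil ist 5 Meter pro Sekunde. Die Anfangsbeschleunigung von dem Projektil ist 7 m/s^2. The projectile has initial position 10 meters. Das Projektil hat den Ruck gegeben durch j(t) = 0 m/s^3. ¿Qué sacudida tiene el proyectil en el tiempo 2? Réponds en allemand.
Aus der Gleichung für den Ruck j(t) = 0, setzen wir t = 2 ein und erhalten j = 0.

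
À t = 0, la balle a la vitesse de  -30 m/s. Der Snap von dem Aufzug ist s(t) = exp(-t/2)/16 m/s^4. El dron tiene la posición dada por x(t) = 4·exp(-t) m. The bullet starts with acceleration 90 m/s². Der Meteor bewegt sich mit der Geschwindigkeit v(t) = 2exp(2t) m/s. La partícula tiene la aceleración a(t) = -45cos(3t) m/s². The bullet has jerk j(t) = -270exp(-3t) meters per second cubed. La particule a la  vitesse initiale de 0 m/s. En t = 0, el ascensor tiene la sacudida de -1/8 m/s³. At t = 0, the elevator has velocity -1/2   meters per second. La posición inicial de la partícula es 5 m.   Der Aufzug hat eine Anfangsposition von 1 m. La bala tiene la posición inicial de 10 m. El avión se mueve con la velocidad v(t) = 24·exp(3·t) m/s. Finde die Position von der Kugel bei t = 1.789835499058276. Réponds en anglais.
To find the answer, we compute 3 integrals of j(t) = -270·exp(-3·t). Finding the antiderivative of j(t) and using a(0) = 90: a(t) = 90·exp(-3·t). Taking ∫a(t)dt and applying v(0) = -30, we find v(t) = -30·exp(-3·t). Taking ∫v(t)dt and applying x(0) = 10, we find x(t) = 10·exp(-3·t). Using x(t) = 10·exp(-3·t) and substituting t = 1.789835499058276, we find x = 0.0465642870407215.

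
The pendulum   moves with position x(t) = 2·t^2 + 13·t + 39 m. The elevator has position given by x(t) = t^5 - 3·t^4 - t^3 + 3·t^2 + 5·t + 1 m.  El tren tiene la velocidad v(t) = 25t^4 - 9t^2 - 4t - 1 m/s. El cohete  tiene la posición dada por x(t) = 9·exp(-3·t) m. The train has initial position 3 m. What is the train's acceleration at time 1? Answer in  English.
To solve this, we need to take 1 derivative of our velocity equation v(t) = 25·t^4 - 9·t^2 - 4·t - 1. Taking d/dt of v(t), we find a(t) = 100·t^3 - 18·t - 4. We have acceleration a(t) = 100·t^3 - 18·t - 4. Substituting t = 1: a(1) = 78.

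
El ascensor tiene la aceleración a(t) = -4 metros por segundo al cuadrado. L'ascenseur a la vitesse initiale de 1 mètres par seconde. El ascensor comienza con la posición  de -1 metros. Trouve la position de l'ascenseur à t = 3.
Nous devons intégrer notre équation de l'accélération a(t) = -4 2 fois. En intégrant l'accélération et en utilisant la condition initiale v(0) = 1, nous obtenons v(t) = 1 - 4·t. L'intégrale de la vitesse, avec x(0) = -1, donne la position: x(t) = -2·t^2 + t - 1. En utilisant x(t) = -2·t^2 + t - 1 et en substituant t = 3, nous trouvons x = -16.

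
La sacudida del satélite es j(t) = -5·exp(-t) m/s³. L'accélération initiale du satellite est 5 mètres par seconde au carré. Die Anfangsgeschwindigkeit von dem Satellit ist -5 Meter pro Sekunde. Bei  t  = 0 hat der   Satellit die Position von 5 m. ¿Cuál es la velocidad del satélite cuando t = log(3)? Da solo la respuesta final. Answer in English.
At t = log(3), v = -5/3.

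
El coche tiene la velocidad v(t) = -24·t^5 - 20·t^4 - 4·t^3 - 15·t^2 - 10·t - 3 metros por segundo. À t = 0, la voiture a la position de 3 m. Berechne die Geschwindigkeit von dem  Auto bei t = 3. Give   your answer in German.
Mit v(t) = -24·t^5 - 20·t^4 - 4·t^3 - 15·t^2 - 10·t - 3 und Einsetzen von t = 3, finden wir v = -7728.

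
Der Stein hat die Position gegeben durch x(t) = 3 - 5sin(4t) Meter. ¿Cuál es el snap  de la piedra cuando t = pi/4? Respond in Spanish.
Debemos derivar nuestra ecuación de la posición x(t) = 3 - 5·sin(4·t) 4 veces. La derivada de la posición da la velocidad: v(t) = -20·cos(4·t). Tomando d/dt de v(t), encontramos a(t) = 80·sin(4·t). Tomando d/dt de a(t), encontramos j(t) = 320·cos(4·t). Derivando la sacudida, obtenemos el snap: s(t) = -1280·sin(4·t). De la ecuación del snap s(t) = -1280·sin(4·t), sustituimos t = pi/4 para obtener s = 0.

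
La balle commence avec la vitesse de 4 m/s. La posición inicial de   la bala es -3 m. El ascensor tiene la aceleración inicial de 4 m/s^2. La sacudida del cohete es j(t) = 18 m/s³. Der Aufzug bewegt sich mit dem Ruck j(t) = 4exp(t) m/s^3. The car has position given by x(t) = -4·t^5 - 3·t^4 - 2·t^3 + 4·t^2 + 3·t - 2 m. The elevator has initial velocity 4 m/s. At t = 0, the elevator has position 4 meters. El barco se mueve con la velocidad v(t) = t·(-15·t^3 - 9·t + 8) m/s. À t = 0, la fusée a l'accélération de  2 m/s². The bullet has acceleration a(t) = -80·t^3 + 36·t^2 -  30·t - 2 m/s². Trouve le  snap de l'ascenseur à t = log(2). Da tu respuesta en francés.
Pour résoudre ceci, nous devons prendre 1 dérivée de notre équation du jerk j(t) = 4·exp(t). En prenant d/dt de j(t), nous trouvons s(t) = 4·exp(t). Nous avons le snap s(t) = 4·exp(t). En substituant t = log(2): s(log(2)) = 8.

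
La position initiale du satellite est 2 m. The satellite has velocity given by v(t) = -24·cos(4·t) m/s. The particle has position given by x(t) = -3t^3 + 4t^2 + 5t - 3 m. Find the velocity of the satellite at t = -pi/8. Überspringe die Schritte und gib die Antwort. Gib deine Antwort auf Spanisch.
La velocidad en t = -pi/8 es v = 0.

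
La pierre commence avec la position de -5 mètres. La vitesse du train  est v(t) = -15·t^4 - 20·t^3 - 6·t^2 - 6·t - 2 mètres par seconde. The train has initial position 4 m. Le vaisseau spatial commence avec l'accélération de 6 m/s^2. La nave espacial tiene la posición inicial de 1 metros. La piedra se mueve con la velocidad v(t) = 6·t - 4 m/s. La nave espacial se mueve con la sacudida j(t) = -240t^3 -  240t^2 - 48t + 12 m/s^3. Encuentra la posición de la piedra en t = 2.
Debemos encontrar la integral de nuestra ecuación de la velocidad v(t) = 6·t - 4 1 vez. Tomando ∫v(t)dt y aplicando x(0) = -5, encontramos x(t) = 3·t^2 - 4·t - 5. Usando x(t) = 3·t^2 - 4·t - 5 y sustituyendo t = 2, encontramos x = -1.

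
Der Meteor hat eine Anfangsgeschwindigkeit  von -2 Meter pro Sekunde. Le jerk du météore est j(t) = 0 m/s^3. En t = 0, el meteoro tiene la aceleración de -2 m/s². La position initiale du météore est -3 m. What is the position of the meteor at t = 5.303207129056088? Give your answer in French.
Nous devons trouver l'intégrale de notre équation du jerk j(t) = 0 3 fois. En prenant ∫j(t)dt et en appliquant a(0) = -2, nous trouvons a(t) = -2. En intégrant l'accélération et en utilisant la condition initiale v(0) = -2, nous obtenons v(t) = -2·t - 2. En intégrant la vitesse et en utilisant la condition initiale x(0) = -3, nous obtenons x(t) = -t^2 - 2·t - 3. De l'équation de la position x(t) = -t^2 - 2·t - 3, nous substituons t = 5.303207129056088 pour obtenir x = -41.7304201117835.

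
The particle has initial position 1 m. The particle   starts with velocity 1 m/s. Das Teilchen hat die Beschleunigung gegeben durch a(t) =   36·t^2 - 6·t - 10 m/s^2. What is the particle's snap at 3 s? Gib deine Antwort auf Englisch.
We must differentiate our acceleration equation a(t) = 36·t^2 - 6·t - 10 2 times. Differentiating acceleration, we get jerk: j(t) = 72·t - 6. The derivative of jerk gives snap: s(t) = 72. Using s(t) = 72 and substituting t = 3, we find s = 72.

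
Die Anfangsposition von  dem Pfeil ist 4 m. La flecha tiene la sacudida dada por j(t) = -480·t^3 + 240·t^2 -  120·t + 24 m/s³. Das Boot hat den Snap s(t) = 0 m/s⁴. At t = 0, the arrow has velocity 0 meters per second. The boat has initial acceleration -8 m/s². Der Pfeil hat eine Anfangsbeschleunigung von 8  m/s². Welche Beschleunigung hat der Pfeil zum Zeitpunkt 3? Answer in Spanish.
Necesitamos integrar nuestra ecuación de la sacudida j(t) = -480·t^3 + 240·t^2 - 120·t + 24 1 vez. La integral de la sacudida, con a(0) = 8, da la aceleración: a(t) = -120·t^4 + 80·t^3 - 60·t^2 + 24·t + 8. Usando a(t) = -120·t^4 + 80·t^3 - 60·t^2 + 24·t + 8 y sustituyendo t = 3, encontramos a = -8020.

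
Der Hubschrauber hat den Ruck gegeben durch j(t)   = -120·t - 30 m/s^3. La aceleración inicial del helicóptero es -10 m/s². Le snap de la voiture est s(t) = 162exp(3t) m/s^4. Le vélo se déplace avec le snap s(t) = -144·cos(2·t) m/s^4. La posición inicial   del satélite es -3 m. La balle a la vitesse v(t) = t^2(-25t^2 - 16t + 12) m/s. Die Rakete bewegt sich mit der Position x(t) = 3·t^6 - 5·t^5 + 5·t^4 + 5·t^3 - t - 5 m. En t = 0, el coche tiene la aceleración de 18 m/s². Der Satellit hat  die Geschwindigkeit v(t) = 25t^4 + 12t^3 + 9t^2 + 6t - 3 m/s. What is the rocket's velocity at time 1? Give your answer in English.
Starting from position x(t) = 3·t^6 - 5·t^5 + 5·t^4 + 5·t^3 - t - 5, we take 1 derivative. Differentiating position, we get velocity: v(t) = 18·t^5 - 25·t^4 + 20·t^3 + 15·t^2 - 1. Using v(t) = 18·t^5 - 25·t^4 + 20·t^3 + 15·t^2 - 1 and substituting t = 1, we find v = 27.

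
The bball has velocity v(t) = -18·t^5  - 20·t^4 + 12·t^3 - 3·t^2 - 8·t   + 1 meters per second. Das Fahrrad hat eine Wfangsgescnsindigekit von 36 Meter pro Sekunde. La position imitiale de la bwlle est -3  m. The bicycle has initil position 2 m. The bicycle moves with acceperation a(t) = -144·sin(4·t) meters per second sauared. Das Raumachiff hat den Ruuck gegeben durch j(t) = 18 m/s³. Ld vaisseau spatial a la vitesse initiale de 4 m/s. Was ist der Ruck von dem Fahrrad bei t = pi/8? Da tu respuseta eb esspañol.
Para resolver esto, necesitamos tomar 1 derivada de nuestra ecuación de la aceleración a(t) = -144·sin(4·t). La derivada de la aceleración da la sacudida: j(t) = -576·cos(4·t). De la ecuación de la sacudida j(t) = -576·cos(4·t), sustituimos t = pi/8 para obtener j = 0.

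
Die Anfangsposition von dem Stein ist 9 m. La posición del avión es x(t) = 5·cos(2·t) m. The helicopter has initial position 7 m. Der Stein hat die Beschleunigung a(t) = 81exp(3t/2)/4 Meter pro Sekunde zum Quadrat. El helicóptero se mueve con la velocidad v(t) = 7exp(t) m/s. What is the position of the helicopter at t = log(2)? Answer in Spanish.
Partiendo de la velocidad v(t) = 7·exp(t), tomamos 1 antiderivada. La antiderivada de la velocidad, con x(0) = 7, da la posición: x(t) = 7·exp(t). Tenemos la posición x(t) = 7·exp(t). Sustituyendo t = log(2): x(log(2)) = 14.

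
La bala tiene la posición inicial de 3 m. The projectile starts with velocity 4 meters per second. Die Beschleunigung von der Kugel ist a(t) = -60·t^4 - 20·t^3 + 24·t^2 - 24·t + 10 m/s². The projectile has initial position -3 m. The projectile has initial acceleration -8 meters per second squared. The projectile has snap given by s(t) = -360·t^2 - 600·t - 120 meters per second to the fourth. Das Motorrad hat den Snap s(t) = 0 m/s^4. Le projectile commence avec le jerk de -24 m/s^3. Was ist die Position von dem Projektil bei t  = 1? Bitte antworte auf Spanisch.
Debemos encontrar la integral de nuestra ecuación del snap s(t) = -360·t^2 - 600·t - 120 4 veces. Tomando ∫s(t)dt y aplicando j(0) = -24, encontramos j(t) = -120·t^3 - 300·t^2 - 120·t - 24. La integral de la sacudida es la aceleración. Usando a(0) = -8, obtenemos a(t) = -30·t^4 - 100·t^3 - 60·t^2 - 24·t - 8. Tomando ∫a(t)dt y aplicando v(0) = 4, encontramos v(t) = -6·t^5 - 25·t^4 - 20·t^3 - 12·t^2 - 8·t + 4. Integrando la velocidad y usando la condición inicial x(0) = -3, obtenemos x(t) = -t^6 - 5·t^5 - 5·t^4 - 4·t^3 - 4·t^2 + 4·t - 3. Usando x(t) = -t^6 - 5·t^5 - 5·t^4 - 4·t^3 - 4·t^2 + 4·t - 3 y sustituyendo t = 1, encontramos x = -18.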